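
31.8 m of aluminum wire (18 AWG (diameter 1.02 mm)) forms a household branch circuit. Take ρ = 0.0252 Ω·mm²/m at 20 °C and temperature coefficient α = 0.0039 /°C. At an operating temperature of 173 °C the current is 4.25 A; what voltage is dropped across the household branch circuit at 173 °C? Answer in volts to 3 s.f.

6.66 V

ρ = 0.0252 Ω·mm²/m = 2.52×10^-8 Ω·m
A = π(1.02/2 mm)² = π(5.1000e-04 m)² = 8.171e-07 m²
R₍20₎ = ρL/A = (2.52×10^-8)(31.8)/(8.171e-07) = 0.9807 Ω
R₍173₎ = R₍20₎(1 + αΔT) = 0.9807 × (1 + 0.0039×153) = 1.566 Ω
V = IR = 4.25 × 1.566 = 6.66 V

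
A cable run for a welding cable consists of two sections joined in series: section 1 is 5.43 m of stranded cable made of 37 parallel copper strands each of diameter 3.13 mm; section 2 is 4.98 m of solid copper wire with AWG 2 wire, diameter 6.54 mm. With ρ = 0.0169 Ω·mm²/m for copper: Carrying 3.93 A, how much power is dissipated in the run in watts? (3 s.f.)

ρ = 0.0169 Ω·mm²/m = 1.69×10^-8 Ω·m
Section 1: A_strand = π(1.5650e-03)² = 7.694e-06 m²; R₁ = ρL/(N·A_s) = (1.69×10^-8)(5.43)/(37×7.694e-06) = 3.223×10^-4 Ω
Section 2: A = π(6.54/2 mm)² = π(3.2700e-03 m)² = 3.359e-05 m²
R₂ = (1.69×10^-8)(4.98)/(3.359e-05) = 0.002505 Ω
R = R₁ + R₂ = 0.002828 Ω
P = I²R = (3.93)² × 0.002828 = 0.0437 W

0.0437 W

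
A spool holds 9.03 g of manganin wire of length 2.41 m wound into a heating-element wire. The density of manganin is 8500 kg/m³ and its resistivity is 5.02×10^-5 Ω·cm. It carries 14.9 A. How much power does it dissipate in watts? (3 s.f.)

609 W

ρ = 5.02×10^-5 Ω·cm = 5.02×10^-7 Ω·m
A = m/(density·L) = 0.00903/(8500×2.41) = 4.4081e-07 m²
R = ρL/A = (5.02×10^-7)(2.41)/(4.4081e-07) = 2.745 Ω
P = I²R = (14.9)² × 2.745 = 609 W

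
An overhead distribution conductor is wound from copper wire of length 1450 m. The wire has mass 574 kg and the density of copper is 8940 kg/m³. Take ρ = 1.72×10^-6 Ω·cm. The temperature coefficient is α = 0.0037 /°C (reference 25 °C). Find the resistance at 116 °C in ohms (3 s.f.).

ρ = 1.72×10^-6 Ω·cm = 1.72×10^-8 Ω·m
A = m/(density·L) = 574/(8940×1450) = 4.4280e-05 m²
R = ρL/A = (1.72×10^-8)(1450)/(4.4280e-05) = 0.5632 Ω
R(116 °C) = 0.5632 × (1 + 0.0037×91) = 0.753 Ω

0.753 Ω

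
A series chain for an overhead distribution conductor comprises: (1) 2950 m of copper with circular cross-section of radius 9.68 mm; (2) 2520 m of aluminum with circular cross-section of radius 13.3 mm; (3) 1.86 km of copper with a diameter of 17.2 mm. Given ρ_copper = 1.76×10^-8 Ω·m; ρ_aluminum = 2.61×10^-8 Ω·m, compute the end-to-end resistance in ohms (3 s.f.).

Seg 1: A = πr² = π(9.6800e-03 m)² = 2.944e-04 m²
R_1 = (1.76×10^-8)(2950)/(2.944e-04) = 0.1764 Ω
Seg 2: A = πr² = π(1.3300e-02 m)² = 5.557e-04 m²
R_2 = (2.61×10^-8)(2520)/(5.557e-04) = 0.1184 Ω
Seg 3: A = π(d/2)² = π(8.6000e-03 m)² = 2.324e-04 m²
R_3 = (1.76×10^-8)(1860)/(2.324e-04) = 0.1409 Ω
R_total = R_1 + R_2 + R_3 = 0.436 Ω

0.436 Ω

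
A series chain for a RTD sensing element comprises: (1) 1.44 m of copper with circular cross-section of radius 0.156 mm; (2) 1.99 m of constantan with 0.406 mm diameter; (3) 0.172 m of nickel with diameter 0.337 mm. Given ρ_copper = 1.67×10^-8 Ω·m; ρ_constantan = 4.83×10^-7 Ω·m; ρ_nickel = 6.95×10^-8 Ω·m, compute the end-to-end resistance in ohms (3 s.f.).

7.87 Ω

Seg 1: A = πr² = π(1.5600e-04 m)² = 7.645e-08 m²
R_1 = (1.67×10^-8)(1.44)/(7.645e-08) = 0.3145 Ω
Seg 2: A = π(d/2)² = π(2.0300e-04 m)² = 1.295e-07 m²
R_2 = (4.83×10^-7)(1.99)/(1.295e-07) = 7.424 Ω
Seg 3: A = π(d/2)² = π(1.6850e-04 m)² = 8.920e-08 m²
R_3 = (6.95×10^-8)(0.172)/(8.920e-08) = 0.134 Ω
R_total = R_1 + R_2 + R_3 = 7.87 Ω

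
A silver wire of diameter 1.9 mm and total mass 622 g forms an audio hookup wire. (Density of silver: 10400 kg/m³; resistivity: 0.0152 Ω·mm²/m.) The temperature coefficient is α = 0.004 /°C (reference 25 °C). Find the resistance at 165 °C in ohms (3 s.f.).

0.176 Ω

ρ = 0.0152 Ω·mm²/m = 1.52×10^-8 Ω·m
A = π(d/2)² = π(9.5000e-04 m)² = 2.8353e-06 m²
L = m/(density·A) = 0.622/(10400×2.8353e-06) = 21.09 m
R = ρL/A = (1.52×10^-8)(21.09)/(2.8353e-06) = 0.1131 Ω
R(165 °C) = 0.1131 × (1 + 0.004×140) = 0.176 Ω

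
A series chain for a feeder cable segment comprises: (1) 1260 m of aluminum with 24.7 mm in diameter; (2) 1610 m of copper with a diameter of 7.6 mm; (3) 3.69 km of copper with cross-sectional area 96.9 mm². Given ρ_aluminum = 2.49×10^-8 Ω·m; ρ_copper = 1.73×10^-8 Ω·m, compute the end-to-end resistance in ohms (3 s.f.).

1.34 Ω

Seg 1: A = π(d/2)² = π(1.2350e-02 m)² = 4.792e-04 m²
R_1 = (2.49×10^-8)(1260)/(4.792e-04) = 0.06548 Ω
Seg 2: A = π(d/2)² = π(3.8000e-03 m)² = 4.536e-05 m²
R_2 = (1.73×10^-8)(1610)/(4.536e-05) = 0.614 Ω
Seg 3: A = 96.9 mm² = 9.690e-05 m²
R_3 = (1.73×10^-8)(3690)/(9.690e-05) = 0.6588 Ω
R_total = R_1 + R_2 + R_3 = 1.34 Ω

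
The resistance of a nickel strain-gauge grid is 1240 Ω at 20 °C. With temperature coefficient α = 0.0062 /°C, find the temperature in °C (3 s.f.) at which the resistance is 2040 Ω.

R = R₀(1 + α(T − T₀)) ⇒ T = T₀ + (R/R₀ − 1)/α
T = 20 + (2040/1240 − 1)/0.0062 = 20 + (0.6452)/0.0062 = 124 °C

124 °C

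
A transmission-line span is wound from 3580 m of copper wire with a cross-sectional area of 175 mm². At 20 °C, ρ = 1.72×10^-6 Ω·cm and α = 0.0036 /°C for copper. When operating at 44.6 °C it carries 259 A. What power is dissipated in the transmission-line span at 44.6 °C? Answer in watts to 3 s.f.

25700 W

ρ = 1.72×10^-6 Ω·cm = 1.72×10^-8 Ω·m
A = 175 mm² = 1.750e-04 m²
R₍20₎ = ρL/A = (1.72×10^-8)(3580)/(1.750e-04) = 0.3519 Ω
R₍44.6₎ = R₍20₎(1 + αΔT) = 0.3519 × (1 + 0.0036×24.6) = 0.383 Ω
P = I²R = (259)² × 0.383 = 25700 W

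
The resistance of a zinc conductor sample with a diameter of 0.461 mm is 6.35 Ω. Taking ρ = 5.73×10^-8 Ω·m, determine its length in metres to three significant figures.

A = π(d/2)² = π(2.3050e-04 m)² = 1.669e-07 m²
L = RA/ρ = (6.35)(1.669e-07)/(5.73×10^-8) = 18.5 m

18.5 m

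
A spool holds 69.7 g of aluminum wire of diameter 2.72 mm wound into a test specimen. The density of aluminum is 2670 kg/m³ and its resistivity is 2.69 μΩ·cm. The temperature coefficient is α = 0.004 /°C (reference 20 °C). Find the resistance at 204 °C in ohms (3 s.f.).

0.0361 Ω

ρ = 2.69 μΩ·cm = 2.69×10^-8 Ω·m
A = π(d/2)² = π(1.3600e-03 m)² = 5.8107e-06 m²
L = m/(density·A) = 0.0697/(2670×5.8107e-06) = 4.493 m
R = ρL/A = (2.69×10^-8)(4.493)/(5.8107e-06) = 0.0208 Ω
R(204 °C) = 0.0208 × (1 + 0.004×184) = 0.0361 Ω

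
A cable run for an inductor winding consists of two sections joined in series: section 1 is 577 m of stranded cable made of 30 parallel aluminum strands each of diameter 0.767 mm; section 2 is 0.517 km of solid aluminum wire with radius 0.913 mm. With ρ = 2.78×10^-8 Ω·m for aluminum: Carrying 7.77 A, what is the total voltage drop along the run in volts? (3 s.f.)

Section 1: A_strand = π(3.8350e-04)² = 4.620e-07 m²; R₁ = ρL/(N·A_s) = (2.78×10^-8)(577)/(30×4.620e-07) = 1.157 Ω
Section 2: A = πr² = π(9.1300e-04 m)² = 2.619e-06 m²
R₂ = (2.78×10^-8)(517)/(2.619e-06) = 5.488 Ω
R = R₁ + R₂ = 6.646 Ω
V = IR = 7.77 × 6.646 = 51.6 V

51.6 V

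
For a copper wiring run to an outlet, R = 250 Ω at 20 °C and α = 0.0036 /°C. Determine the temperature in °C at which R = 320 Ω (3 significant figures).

97.8 °C

R = R₀(1 + α(T − T₀)) ⇒ T = T₀ + (R/R₀ − 1)/α
T = 20 + (320/250 − 1)/0.0036 = 20 + (0.28)/0.0036 = 97.8 °C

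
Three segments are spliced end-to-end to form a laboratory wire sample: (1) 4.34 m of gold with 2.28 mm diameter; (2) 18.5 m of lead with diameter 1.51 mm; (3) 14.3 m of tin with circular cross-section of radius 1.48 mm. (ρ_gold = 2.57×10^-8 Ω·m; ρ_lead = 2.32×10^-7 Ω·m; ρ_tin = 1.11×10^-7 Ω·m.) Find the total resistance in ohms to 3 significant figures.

2.65 Ω

Seg 1: A = π(d/2)² = π(1.1400e-03 m)² = 4.083e-06 m²
R_1 = (2.57×10^-8)(4.34)/(4.083e-06) = 0.02732 Ω
Seg 2: A = π(d/2)² = π(7.5500e-04 m)² = 1.791e-06 m²
R_2 = (2.32×10^-7)(18.5)/(1.791e-06) = 2.397 Ω
Seg 3: A = πr² = π(1.4800e-03 m)² = 6.881e-06 m²
R_3 = (1.11×10^-7)(14.3)/(6.881e-06) = 0.2307 Ω
R_total = R_1 + R_2 + R_3 = 2.65 Ω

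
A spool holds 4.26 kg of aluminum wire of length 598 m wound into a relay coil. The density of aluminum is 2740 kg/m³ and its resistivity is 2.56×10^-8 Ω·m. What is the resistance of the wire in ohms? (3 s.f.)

A = m/(density·L) = 4.26/(2740×598) = 2.5999e-06 m²
R = ρL/A = (2.56×10^-8)(598)/(2.5999e-06) = 5.89 Ω

5.89 Ω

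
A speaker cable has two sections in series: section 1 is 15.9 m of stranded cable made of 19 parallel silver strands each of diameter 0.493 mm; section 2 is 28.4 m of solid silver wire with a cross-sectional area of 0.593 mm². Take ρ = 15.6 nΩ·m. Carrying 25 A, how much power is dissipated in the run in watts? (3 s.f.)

ρ = 15.6 nΩ·m = 1.56×10^-8 Ω·m
Section 1: A_strand = π(2.4650e-04)² = 1.909e-07 m²; R₁ = ρL/(N·A_s) = (1.56×10^-8)(15.9)/(19×1.909e-07) = 0.06839 Ω
Section 2: A = 0.593 mm² = 5.930e-07 m²
R₂ = (1.56×10^-8)(28.4)/(5.930e-07) = 0.7471 Ω
R = R₁ + R₂ = 0.8155 Ω
P = I²R = (25)² × 0.8155 = 510 W

510 W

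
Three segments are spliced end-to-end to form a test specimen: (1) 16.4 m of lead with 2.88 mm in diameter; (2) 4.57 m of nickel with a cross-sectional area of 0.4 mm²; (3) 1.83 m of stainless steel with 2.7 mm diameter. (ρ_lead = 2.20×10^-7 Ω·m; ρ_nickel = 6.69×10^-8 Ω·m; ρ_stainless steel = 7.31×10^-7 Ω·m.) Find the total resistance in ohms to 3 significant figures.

1.55 Ω

Seg 1: A = π(d/2)² = π(1.4400e-03 m)² = 6.514e-06 m²
R_1 = (2.20×10^-7)(16.4)/(6.514e-06) = 0.5538 Ω
Seg 2: A = 0.4 mm² = 4.000e-07 m²
R_2 = (6.69×10^-8)(4.57)/(4.000e-07) = 0.7643 Ω
Seg 3: A = π(d/2)² = π(1.3500e-03 m)² = 5.726e-06 m²
R_3 = (7.31×10^-7)(1.83)/(5.726e-06) = 0.2336 Ω
R_total = R_1 + R_2 + R_3 = 1.55 Ω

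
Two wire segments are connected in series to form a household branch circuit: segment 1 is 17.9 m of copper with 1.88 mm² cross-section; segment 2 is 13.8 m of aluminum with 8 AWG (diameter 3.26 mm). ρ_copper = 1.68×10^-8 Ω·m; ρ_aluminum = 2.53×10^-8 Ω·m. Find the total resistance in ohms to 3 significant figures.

0.202 Ω

Segment 1: A = 1.88 mm² = 1.880e-06 m²
R₁ = ρL/A = (1.68×10^-8)(17.9)/(1.880e-06) = 0.16 Ω
Segment 2: A = π(3.26/2 mm)² = π(1.6300e-03 m)² = 8.347e-06 m²
R₂ = (2.53×10^-8)(13.8)/(8.347e-06) = 0.04183 Ω
R = R₁ + R₂ = 0.202 Ω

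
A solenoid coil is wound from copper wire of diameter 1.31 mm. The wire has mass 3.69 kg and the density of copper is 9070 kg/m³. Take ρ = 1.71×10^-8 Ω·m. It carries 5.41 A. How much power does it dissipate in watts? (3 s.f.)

112 W

A = π(d/2)² = π(6.5500e-04 m)² = 1.3478e-06 m²
L = m/(density·A) = 3.69/(9070×1.3478e-06) = 301.8 m
R = ρL/A = (1.71×10^-8)(301.8)/(1.3478e-06) = 3.83 Ω
P = I²R = (5.41)² × 3.83 = 112 W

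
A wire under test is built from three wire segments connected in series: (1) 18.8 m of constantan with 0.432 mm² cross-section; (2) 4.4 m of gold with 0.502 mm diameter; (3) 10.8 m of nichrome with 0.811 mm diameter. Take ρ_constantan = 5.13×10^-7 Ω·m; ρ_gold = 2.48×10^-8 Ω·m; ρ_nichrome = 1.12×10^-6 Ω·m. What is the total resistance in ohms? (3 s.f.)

Seg 1: A = 0.432 mm² = 4.320e-07 m²
R_1 = (5.13×10^-7)(18.8)/(4.320e-07) = 22.33 Ω
Seg 2: A = π(d/2)² = π(2.5100e-04 m)² = 1.979e-07 m²
R_2 = (2.48×10^-8)(4.4)/(1.979e-07) = 0.5513 Ω
Seg 3: A = π(d/2)² = π(4.0550e-04 m)² = 5.166e-07 m²
R_3 = (1.12×10^-6)(10.8)/(5.166e-07) = 23.42 Ω
R_total = R_1 + R_2 + R_3 = 46.3 Ω

46.3 Ω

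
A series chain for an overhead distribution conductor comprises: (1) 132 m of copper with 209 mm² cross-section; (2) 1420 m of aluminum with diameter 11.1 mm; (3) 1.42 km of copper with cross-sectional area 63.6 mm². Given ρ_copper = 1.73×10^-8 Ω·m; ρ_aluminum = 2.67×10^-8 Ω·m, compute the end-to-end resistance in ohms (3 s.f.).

Seg 1: A = 209 mm² = 2.090e-04 m²
R_1 = (1.73×10^-8)(132)/(2.090e-04) = 0.01093 Ω
Seg 2: A = π(d/2)² = π(5.5500e-03 m)² = 9.677e-05 m²
R_2 = (2.67×10^-8)(1420)/(9.677e-05) = 0.3918 Ω
Seg 3: A = 63.6 mm² = 6.360e-05 m²
R_3 = (1.73×10^-8)(1420)/(6.360e-05) = 0.3863 Ω
R_total = R_1 + R_2 + R_3 = 0.789 Ω

0.789 Ω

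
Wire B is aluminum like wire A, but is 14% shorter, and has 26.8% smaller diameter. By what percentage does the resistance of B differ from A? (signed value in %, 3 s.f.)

60.5%

R ∝ L/d², so R_B/R_A = (1 − 14/100) × (1 − 26.8/100)⁻²
= 0.86 × 1.866 = 1.605
(R_B − R_A)/R_A = 1.605 − 1 = 60.5%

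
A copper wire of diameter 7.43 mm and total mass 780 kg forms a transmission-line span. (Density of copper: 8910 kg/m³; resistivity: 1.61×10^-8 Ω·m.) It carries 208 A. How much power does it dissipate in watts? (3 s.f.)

32400 W

A = π(d/2)² = π(3.7150e-03 m)² = 4.3358e-05 m²
L = m/(density·A) = 780/(8910×4.3358e-05) = 2019 m
R = ρL/A = (1.61×10^-8)(2019)/(4.3358e-05) = 0.7497 Ω
P = I²R = (208)² × 0.7497 = 32400 W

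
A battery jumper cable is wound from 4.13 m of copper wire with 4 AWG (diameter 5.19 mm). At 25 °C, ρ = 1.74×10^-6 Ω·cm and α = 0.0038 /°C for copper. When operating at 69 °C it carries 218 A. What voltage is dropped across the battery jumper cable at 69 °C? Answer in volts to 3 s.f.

0.864 V

ρ = 1.74×10^-6 Ω·cm = 1.74×10^-8 Ω·m
A = π(5.19/2 mm)² = π(2.5950e-03 m)² = 2.116e-05 m²
R₍25₎ = ρL/A = (1.74×10^-8)(4.13)/(2.116e-05) = 0.003397 Ω
R₍69₎ = R₍25₎(1 + αΔT) = 0.003397 × (1 + 0.0038×44) = 0.003965 Ω
V = IR = 218 × 0.003965 = 0.864 V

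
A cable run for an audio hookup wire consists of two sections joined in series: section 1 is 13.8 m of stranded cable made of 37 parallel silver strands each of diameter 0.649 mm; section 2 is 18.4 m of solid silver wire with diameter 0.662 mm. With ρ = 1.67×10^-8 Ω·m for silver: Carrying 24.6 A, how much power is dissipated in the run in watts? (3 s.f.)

Section 1: A_strand = π(3.2450e-04)² = 3.308e-07 m²; R₁ = ρL/(N·A_s) = (1.67×10^-8)(13.8)/(37×3.308e-07) = 0.01883 Ω
Section 2: A = π(d/2)² = π(3.3100e-04 m)² = 3.442e-07 m²
R₂ = (1.67×10^-8)(18.4)/(3.442e-07) = 0.8927 Ω
R = R₁ + R₂ = 0.9116 Ω
P = I²R = (24.6)² × 0.9116 = 552 W

552 W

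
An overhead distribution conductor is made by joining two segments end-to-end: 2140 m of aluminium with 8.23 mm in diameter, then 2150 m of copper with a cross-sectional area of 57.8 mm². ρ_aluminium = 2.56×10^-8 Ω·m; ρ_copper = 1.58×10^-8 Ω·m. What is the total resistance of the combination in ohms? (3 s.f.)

1.62 Ω

Segment 1: A = π(d/2)² = π(4.1150e-03 m)² = 5.320e-05 m²
R₁ = ρL/A = (2.56×10^-8)(2140)/(5.320e-05) = 1.03 Ω
Segment 2: A = 57.8 mm² = 5.780e-05 m²
R₂ = (1.58×10^-8)(2150)/(5.780e-05) = 0.5877 Ω
R = R₁ + R₂ = 1.62 Ω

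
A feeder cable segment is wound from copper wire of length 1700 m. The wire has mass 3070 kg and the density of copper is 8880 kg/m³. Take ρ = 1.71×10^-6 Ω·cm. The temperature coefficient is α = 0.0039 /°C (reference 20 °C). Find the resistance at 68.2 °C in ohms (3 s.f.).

ρ = 1.71×10^-6 Ω·cm = 1.71×10^-8 Ω·m
A = m/(density·L) = 3070/(8880×1700) = 2.0337e-04 m²
R = ρL/A = (1.71×10^-8)(1700)/(2.0337e-04) = 0.1429 Ω
R(68.2 °C) = 0.1429 × (1 + 0.0039×48.2) = 0.170 Ω

0.170 Ω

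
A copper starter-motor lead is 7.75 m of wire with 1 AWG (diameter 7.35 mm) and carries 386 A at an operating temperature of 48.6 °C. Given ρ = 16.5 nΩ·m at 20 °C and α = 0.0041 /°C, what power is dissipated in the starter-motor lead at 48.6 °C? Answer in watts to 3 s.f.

ρ = 16.5 nΩ·m = 1.65×10^-8 Ω·m
A = π(7.35/2 mm)² = π(3.6750e-03 m)² = 4.243e-05 m²
R₍20₎ = ρL/A = (1.65×10^-8)(7.75)/(4.243e-05) = 0.003014 Ω
R₍48.6₎ = R₍20₎(1 + αΔT) = 0.003014 × (1 + 0.0041×28.6) = 0.003367 Ω
P = I²R = (386)² × 0.003367 = 502 W

502 W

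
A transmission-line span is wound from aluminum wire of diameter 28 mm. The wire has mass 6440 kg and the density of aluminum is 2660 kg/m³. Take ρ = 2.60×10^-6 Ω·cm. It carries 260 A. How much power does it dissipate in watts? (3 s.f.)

ρ = 2.60×10^-6 Ω·cm = 2.60×10^-8 Ω·m
A = π(d/2)² = π(1.4000e-02 m)² = 6.1575e-04 m²
L = m/(density·A) = 6440/(2660×6.1575e-04) = 3932 m
R = ρL/A = (2.60×10^-8)(3932)/(6.1575e-04) = 0.166 Ω
P = I²R = (260)² × 0.166 = 11200 W

11200 W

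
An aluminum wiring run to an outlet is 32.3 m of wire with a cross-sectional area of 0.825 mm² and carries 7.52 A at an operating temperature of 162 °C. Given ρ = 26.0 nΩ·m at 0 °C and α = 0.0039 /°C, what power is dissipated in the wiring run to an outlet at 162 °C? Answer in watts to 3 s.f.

ρ = 26.0 nΩ·m = 2.60×10^-8 Ω·m
A = 0.825 mm² = 8.250e-07 m²
R₍0₎ = ρL/A = (2.60×10^-8)(32.3)/(8.250e-07) = 1.018 Ω
R₍162₎ = R₍0₎(1 + αΔT) = 1.018 × (1 + 0.0039×162) = 1.661 Ω
P = I²R = (7.52)² × 1.661 = 93.9 W

93.9 W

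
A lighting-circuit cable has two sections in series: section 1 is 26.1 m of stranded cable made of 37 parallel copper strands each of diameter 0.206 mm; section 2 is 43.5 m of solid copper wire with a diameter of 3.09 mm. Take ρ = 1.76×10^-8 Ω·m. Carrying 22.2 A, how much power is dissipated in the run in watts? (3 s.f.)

Section 1: A_strand = π(1.0300e-04)² = 3.333e-08 m²; R₁ = ρL/(N·A_s) = (1.76×10^-8)(26.1)/(37×3.333e-08) = 0.3725 Ω
Section 2: A = π(d/2)² = π(1.5450e-03 m)² = 7.499e-06 m²
R₂ = (1.76×10^-8)(43.5)/(7.499e-06) = 0.1021 Ω
R = R₁ + R₂ = 0.4746 Ω
P = I²R = (22.2)² × 0.4746 = 234 W

234 W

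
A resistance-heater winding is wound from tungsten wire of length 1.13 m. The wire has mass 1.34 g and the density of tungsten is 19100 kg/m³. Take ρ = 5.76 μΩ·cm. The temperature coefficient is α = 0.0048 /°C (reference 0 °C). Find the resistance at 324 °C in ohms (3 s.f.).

2.68 Ω

ρ = 5.76 μΩ·cm = 5.76×10^-8 Ω·m
A = m/(density·L) = 0.00134/(19100×1.13) = 6.2086e-08 m²
R = ρL/A = (5.76×10^-8)(1.13)/(6.2086e-08) = 1.048 Ω
R(324 °C) = 1.048 × (1 + 0.0048×324) = 2.68 Ω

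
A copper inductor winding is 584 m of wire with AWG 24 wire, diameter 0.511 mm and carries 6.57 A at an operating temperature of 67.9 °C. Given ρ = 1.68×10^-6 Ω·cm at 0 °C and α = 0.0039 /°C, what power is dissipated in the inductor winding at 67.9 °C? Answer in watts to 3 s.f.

ρ = 1.68×10^-6 Ω·cm = 1.68×10^-8 Ω·m
A = π(0.511/2 mm)² = π(2.5550e-04 m)² = 2.051e-07 m²
R₍0₎ = ρL/A = (1.68×10^-8)(584)/(2.051e-07) = 47.84 Ω
R₍67.9₎ = R₍0₎(1 + αΔT) = 47.84 × (1 + 0.0039×67.9) = 60.51 Ω
P = I²R = (6.57)² × 60.51 = 2610 W

2610 W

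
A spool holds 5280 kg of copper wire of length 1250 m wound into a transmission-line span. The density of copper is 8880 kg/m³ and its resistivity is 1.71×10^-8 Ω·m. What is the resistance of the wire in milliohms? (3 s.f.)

44.9 mΩ

A = m/(density·L) = 5280/(8880×1250) = 4.7568e-04 m²
R = ρL/A = (1.71×10^-8)(1250)/(4.7568e-04) = 44.9 mΩ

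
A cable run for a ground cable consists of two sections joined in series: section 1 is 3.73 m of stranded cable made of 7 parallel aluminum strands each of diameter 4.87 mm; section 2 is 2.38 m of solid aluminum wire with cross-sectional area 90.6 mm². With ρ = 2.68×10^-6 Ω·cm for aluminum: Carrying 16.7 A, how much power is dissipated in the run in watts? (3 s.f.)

ρ = 2.68×10^-6 Ω·cm = 2.68×10^-8 Ω·m
Section 1: A_strand = π(2.4350e-03)² = 1.863e-05 m²; R₁ = ρL/(N·A_s) = (2.68×10^-8)(3.73)/(7×1.863e-05) = 7.667×10^-4 Ω
Section 2: A = 90.6 mm² = 9.060e-05 m²
R₂ = (2.68×10^-8)(2.38)/(9.060e-05) = 7.040×10^-4 Ω
R = R₁ + R₂ = 0.001471 Ω
P = I²R = (16.7)² × 0.001471 = 0.410 W

0.410 W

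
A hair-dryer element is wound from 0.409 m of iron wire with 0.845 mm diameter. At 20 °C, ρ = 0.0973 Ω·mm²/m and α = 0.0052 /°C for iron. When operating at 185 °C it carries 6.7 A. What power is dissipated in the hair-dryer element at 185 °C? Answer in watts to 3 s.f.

5.92 W

ρ = 0.0973 Ω·mm²/m = 9.73×10^-8 Ω·m
A = π(d/2)² = π(4.2250e-04 m)² = 5.608e-07 m²
R₍20₎ = ρL/A = (9.73×10^-8)(0.409)/(5.608e-07) = 0.07096 Ω
R₍185₎ = R₍20₎(1 + αΔT) = 0.07096 × (1 + 0.0052×165) = 0.1318 Ω
P = I²R = (6.7)² × 0.1318 = 5.92 W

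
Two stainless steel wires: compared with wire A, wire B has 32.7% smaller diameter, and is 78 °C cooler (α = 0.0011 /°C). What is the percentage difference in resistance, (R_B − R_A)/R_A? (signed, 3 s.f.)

102%

R ∝ ρL/d² with ρ ∝ (1+αΔT), so R_B/R_A = (1 − 32.7/100)⁻² × (1 − 0.0011×78)
= 2.208 × 0.9142 = 2.018
(R_B − R_A)/R_A = 2.018 − 1 = 102%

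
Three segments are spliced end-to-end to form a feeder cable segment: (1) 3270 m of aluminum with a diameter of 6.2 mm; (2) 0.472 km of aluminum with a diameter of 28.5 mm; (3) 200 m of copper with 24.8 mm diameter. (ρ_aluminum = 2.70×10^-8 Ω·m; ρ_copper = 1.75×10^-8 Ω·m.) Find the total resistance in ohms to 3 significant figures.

2.95 Ω

Seg 1: A = π(d/2)² = π(3.1000e-03 m)² = 3.019e-05 m²
R_1 = (2.70×10^-8)(3270)/(3.019e-05) = 2.924 Ω
Seg 2: A = π(d/2)² = π(1.4250e-02 m)² = 6.379e-04 m²
R_2 = (2.70×10^-8)(472)/(6.379e-04) = 0.01998 Ω
Seg 3: A = π(d/2)² = π(1.2400e-02 m)² = 4.831e-04 m²
R_3 = (1.75×10^-8)(200)/(4.831e-04) = 0.007246 Ω
R_total = R_1 + R_2 + R_3 = 2.95 Ω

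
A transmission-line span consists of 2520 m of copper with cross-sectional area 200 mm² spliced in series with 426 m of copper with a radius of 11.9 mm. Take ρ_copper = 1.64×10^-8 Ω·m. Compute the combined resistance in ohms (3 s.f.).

Segment 1: A = 200 mm² = 2.000e-04 m²
R₁ = ρL/A = (1.64×10^-8)(2520)/(2.000e-04) = 0.2066 Ω
Segment 2: A = πr² = π(1.1900e-02 m)² = 4.449e-04 m²
R₂ = (1.64×10^-8)(426)/(4.449e-04) = 0.0157 Ω
R = R₁ + R₂ = 0.222 Ω

0.222 Ω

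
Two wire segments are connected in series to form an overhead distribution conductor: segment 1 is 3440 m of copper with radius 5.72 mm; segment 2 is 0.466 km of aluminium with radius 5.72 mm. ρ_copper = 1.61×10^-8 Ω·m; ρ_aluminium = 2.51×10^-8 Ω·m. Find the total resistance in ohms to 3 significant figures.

Segment 1: A = πr² = π(5.7200e-03 m)² = 1.028e-04 m²
R₁ = ρL/A = (1.61×10^-8)(3440)/(1.028e-04) = 0.5388 Ω
R₂ = (2.51×10^-8)(466)/(1.028e-04) = 0.1138 Ω
R = R₁ + R₂ = 0.653 Ω

0.653 Ω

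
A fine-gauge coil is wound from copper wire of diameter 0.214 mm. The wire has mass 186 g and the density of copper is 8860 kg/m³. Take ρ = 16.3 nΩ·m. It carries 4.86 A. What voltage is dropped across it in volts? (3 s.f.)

ρ = 16.3 nΩ·m = 1.63×10^-8 Ω·m
A = π(d/2)² = π(1.0700e-04 m)² = 3.5968e-08 m²
L = m/(density·A) = 0.186/(8860×3.5968e-08) = 583.7 m
R = ρL/A = (1.63×10^-8)(583.7)/(3.5968e-08) = 264.5 Ω
V = IR = 4.86 × 264.5 = 1290 V

1290 V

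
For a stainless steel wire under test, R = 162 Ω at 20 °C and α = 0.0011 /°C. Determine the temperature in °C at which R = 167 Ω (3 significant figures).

R = R₀(1 + α(T − T₀)) ⇒ T = T₀ + (R/R₀ − 1)/α
T = 20 + (167/162 − 1)/0.0011 = 20 + (0.03086)/0.0011 = 48.1 °C

48.1 °C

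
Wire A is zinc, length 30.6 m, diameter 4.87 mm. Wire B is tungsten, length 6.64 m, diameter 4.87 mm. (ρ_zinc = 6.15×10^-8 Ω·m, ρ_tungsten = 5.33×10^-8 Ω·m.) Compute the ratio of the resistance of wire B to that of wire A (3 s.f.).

0.188

R ∝ ρL/d², so R_B/R_A = (ρ_B/ρ_A) × (L_B/L_A)
= (5.33×10^-8/6.15×10^-8) × (6.64/30.6) = 0.188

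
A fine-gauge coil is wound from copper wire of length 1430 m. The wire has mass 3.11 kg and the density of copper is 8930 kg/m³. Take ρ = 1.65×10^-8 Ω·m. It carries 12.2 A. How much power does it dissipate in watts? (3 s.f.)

14400 W

A = m/(density·L) = 3.11/(8930×1430) = 2.4354e-07 m²
R = ρL/A = (1.65×10^-8)(1430)/(2.4354e-07) = 96.88 Ω
P = I²R = (12.2)² × 96.88 = 14400 W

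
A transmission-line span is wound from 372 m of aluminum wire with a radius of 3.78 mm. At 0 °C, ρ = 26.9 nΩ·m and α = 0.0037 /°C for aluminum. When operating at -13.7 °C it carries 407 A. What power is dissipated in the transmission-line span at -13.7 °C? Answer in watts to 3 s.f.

ρ = 26.9 nΩ·m = 2.69×10^-8 Ω·m
A = πr² = π(3.7800e-03 m)² = 4.489e-05 m²
R₍0₎ = ρL/A = (2.69×10^-8)(372)/(4.489e-05) = 0.2229 Ω
R₍-13.7₎ = R₍0₎(1 + αΔT) = 0.2229 × (1 + 0.0037×-13.7) = 0.2116 Ω
P = I²R = (407)² × 0.2116 = 35100 W

35100 W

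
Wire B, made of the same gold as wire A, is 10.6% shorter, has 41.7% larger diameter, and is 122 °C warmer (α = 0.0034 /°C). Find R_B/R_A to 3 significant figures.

0.630

R ∝ ρL/d² with ρ ∝ (1+αΔT), so R_B/R_A = (1 − 10.6/100) × (1 + 41.7/100)⁻² × (1 + 0.0034×122)
= 0.894 × 0.498 × 1.415 = 0.630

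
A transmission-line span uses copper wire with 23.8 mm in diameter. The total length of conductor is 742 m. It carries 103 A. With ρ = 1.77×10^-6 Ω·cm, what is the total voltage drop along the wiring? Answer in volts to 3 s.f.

ρ = 1.77×10^-6 Ω·cm = 1.77×10^-8 Ω·m
A = π(d/2)² = π(1.1900e-02 m)² = 4.449e-04 m²
R = ρL/A = (1.77×10^-8)(742)/(4.449e-04) = 0.02952 Ω
V = IR = 103 × 0.02952 = 3.04 V

3.04 V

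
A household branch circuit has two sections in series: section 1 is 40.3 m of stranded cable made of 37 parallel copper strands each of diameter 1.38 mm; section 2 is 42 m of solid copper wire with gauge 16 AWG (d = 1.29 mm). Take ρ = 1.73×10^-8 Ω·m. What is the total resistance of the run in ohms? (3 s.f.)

0.569 Ω

Section 1: A_strand = π(6.9000e-04)² = 1.496e-06 m²; R₁ = ρL/(N·A_s) = (1.73×10^-8)(40.3)/(37×1.496e-06) = 0.0126 Ω
Section 2: A = π(1.29/2 mm)² = π(6.4500e-04 m)² = 1.307e-06 m²
R₂ = (1.73×10^-8)(42)/(1.307e-06) = 0.5559 Ω
R = R₁ + R₂ = 0.569 Ω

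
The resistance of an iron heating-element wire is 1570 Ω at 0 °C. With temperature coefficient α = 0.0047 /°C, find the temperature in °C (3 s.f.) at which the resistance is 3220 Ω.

224 °C

R = R₀(1 + α(T − T₀)) ⇒ T = T₀ + (R/R₀ − 1)/α
T = 0 + (3220/1570 − 1)/0.0047 = 0 + (1.051)/0.0047 = 224 °C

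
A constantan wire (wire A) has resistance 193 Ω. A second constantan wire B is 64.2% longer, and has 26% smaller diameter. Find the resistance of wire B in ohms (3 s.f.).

R ∝ L/d², so R_B/R_A = (1 + 64.2/100) × (1 − 26/100)⁻²
= 1.642 × 1.826 = 2.998
R_B = 2.998 × 193 = 579 Ω

579 Ω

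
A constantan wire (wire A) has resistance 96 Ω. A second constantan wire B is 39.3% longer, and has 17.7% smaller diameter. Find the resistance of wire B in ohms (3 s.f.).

197 Ω

R ∝ L/d², so R_B/R_A = (1 + 39.3/100) × (1 − 17.7/100)⁻²
= 1.393 × 1.476 = 2.057
R_B = 2.057 × 96 = 197 Ω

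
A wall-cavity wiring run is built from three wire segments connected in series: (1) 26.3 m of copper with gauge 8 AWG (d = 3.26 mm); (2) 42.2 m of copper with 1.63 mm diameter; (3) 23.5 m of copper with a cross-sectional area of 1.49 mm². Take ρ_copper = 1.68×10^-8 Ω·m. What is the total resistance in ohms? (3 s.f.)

0.658 Ω

Seg 1: A = π(3.26/2 mm)² = π(1.6300e-03 m)² = 8.347e-06 m²
R_1 = (1.68×10^-8)(26.3)/(8.347e-06) = 0.05293 Ω
Seg 2: A = π(d/2)² = π(8.1500e-04 m)² = 2.087e-06 m²
R_2 = (1.68×10^-8)(42.2)/(2.087e-06) = 0.3397 Ω
Seg 3: A = 1.49 mm² = 1.490e-06 m²
R_3 = (1.68×10^-8)(23.5)/(1.490e-06) = 0.265 Ω
R_total = R_1 + R_2 + R_3 = 0.658 Ω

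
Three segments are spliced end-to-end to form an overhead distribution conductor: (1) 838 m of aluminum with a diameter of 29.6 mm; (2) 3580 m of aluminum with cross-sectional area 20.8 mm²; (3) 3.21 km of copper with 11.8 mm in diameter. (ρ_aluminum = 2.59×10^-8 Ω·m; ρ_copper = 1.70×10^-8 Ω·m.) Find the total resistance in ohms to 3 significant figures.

4.99 Ω

Seg 1: A = π(d/2)² = π(1.4800e-02 m)² = 6.881e-04 m²
R_1 = (2.59×10^-8)(838)/(6.881e-04) = 0.03154 Ω
Seg 2: A = 20.8 mm² = 2.080e-05 m²
R_2 = (2.59×10^-8)(3580)/(2.080e-05) = 4.458 Ω
Seg 3: A = π(d/2)² = π(5.9000e-03 m)² = 1.094e-04 m²
R_3 = (1.70×10^-8)(3210)/(1.094e-04) = 0.499 Ω
R_total = R_1 + R_2 + R_3 = 4.99 Ω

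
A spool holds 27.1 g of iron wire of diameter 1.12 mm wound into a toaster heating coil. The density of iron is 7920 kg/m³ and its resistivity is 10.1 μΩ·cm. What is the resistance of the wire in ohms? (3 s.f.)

0.356 Ω

ρ = 10.1 μΩ·cm = 1.01×10^-7 Ω·m
A = π(d/2)² = π(5.6000e-04 m)² = 9.8520e-07 m²
L = m/(density·A) = 0.0271/(7920×9.8520e-07) = 3.473 m
R = ρL/A = (1.01×10^-7)(3.473)/(9.8520e-07) = 0.356 Ω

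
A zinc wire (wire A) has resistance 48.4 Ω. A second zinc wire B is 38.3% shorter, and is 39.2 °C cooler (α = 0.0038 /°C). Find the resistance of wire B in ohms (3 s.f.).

25.4 Ω

R ∝ ρL/d² with ρ ∝ (1+αΔT), so R_B/R_A = (1 − 38.3/100) × (1 − 0.0038×39.2)
= 0.617 × 0.851 = 0.5251
R_B = 0.5251 × 48.4 = 25.4 Ω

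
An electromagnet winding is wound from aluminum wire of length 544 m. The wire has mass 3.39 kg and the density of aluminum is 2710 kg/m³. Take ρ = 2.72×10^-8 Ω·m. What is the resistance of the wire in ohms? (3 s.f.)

6.43 Ω

A = m/(density·L) = 3.39/(2710×544) = 2.2995e-06 m²
R = ρL/A = (2.72×10^-8)(544)/(2.2995e-06) = 6.43 Ω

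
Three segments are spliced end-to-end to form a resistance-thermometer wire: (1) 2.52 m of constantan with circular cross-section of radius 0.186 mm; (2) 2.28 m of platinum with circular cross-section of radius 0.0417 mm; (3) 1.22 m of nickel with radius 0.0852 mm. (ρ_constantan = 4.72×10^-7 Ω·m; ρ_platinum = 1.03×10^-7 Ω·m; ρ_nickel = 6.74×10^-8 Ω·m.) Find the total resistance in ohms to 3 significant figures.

57.5 Ω

Seg 1: A = πr² = π(1.8600e-04 m)² = 1.087e-07 m²
R_1 = (4.72×10^-7)(2.52)/(1.087e-07) = 10.94 Ω
Seg 2: A = πr² = π(4.1700e-05 m)² = 5.463e-09 m²
R_2 = (1.03×10^-7)(2.28)/(5.463e-09) = 42.99 Ω
Seg 3: A = πr² = π(8.5200e-05 m)² = 2.280e-08 m²
R_3 = (6.74×10^-8)(1.22)/(2.280e-08) = 3.606 Ω
R_total = R_1 + R_2 + R_3 = 57.5 Ω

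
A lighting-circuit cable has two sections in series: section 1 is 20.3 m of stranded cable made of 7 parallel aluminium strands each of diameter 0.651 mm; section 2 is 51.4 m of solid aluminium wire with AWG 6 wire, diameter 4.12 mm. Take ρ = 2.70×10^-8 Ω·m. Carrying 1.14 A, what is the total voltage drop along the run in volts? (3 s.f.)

0.387 V

Section 1: A_strand = π(3.2550e-04)² = 3.329e-07 m²; R₁ = ρL/(N·A_s) = (2.70×10^-8)(20.3)/(7×3.329e-07) = 0.2352 Ω
Section 2: A = π(4.12/2 mm)² = π(2.0600e-03 m)² = 1.333e-05 m²
R₂ = (2.70×10^-8)(51.4)/(1.333e-05) = 0.1041 Ω
R = R₁ + R₂ = 0.3393 Ω
V = IR = 1.14 × 0.3393 = 0.387 V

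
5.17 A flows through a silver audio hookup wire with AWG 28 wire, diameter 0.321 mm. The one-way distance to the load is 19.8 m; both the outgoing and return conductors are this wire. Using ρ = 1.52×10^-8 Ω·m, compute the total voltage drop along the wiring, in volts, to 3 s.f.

A = π(0.321/2 mm)² = π(1.6050e-04 m)² = 8.093e-08 m²
Total conductor length (both ways) L = 2 × 19.8 = 39.6 m
R = ρL/A = (1.52×10^-8)(39.6)/(8.093e-08) = 7.438 Ω
V = IR = 5.17 × 7.438 = 38.5 V

38.5 V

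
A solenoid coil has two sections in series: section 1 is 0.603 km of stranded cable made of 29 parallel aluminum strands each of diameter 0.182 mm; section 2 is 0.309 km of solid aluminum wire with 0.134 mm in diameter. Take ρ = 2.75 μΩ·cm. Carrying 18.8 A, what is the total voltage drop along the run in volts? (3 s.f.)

ρ = 2.75 μΩ·cm = 2.75×10^-8 Ω·m
Section 1: A_strand = π(9.1000e-05)² = 2.602e-08 m²; R₁ = ρL/(N·A_s) = (2.75×10^-8)(603)/(29×2.602e-08) = 21.98 Ω
Section 2: A = π(d/2)² = π(6.7000e-05 m)² = 1.410e-08 m²
R₂ = (2.75×10^-8)(309)/(1.410e-08) = 602.5 Ω
R = R₁ + R₂ = 624.5 Ω
V = IR = 18.8 × 624.5 = 11700 V

11700 V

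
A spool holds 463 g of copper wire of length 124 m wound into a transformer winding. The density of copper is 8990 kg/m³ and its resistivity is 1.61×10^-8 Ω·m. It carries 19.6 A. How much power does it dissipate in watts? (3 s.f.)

A = m/(density·L) = 0.463/(8990×124) = 4.1534e-07 m²
R = ρL/A = (1.61×10^-8)(124)/(4.1534e-07) = 4.807 Ω
P = I²R = (19.6)² × 4.807 = 1850 W

1850 W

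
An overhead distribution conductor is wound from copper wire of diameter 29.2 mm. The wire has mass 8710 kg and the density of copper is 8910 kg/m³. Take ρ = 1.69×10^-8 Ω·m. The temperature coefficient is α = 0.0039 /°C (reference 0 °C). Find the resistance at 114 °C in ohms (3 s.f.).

0.0532 Ω

A = π(d/2)² = π(1.4600e-02 m)² = 6.6966e-04 m²
L = m/(density·A) = 8710/(8910×6.6966e-04) = 1460 m
R = ρL/A = (1.69×10^-8)(1460)/(6.6966e-04) = 0.03684 Ω
R(114 °C) = 0.03684 × (1 + 0.0039×114) = 0.0532 Ω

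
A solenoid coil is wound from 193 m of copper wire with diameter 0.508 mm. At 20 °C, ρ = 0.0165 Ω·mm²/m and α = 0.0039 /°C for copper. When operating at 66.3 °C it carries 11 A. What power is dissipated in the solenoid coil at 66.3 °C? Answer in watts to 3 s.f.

2240 W

ρ = 0.0165 Ω·mm²/m = 1.65×10^-8 Ω·m
A = π(d/2)² = π(2.5400e-04 m)² = 2.027e-07 m²
R₍20₎ = ρL/A = (1.65×10^-8)(193)/(2.027e-07) = 15.71 Ω
R₍66.3₎ = R₍20₎(1 + αΔT) = 15.71 × (1 + 0.0039×46.3) = 18.55 Ω
P = I²R = (11)² × 18.55 = 2240 W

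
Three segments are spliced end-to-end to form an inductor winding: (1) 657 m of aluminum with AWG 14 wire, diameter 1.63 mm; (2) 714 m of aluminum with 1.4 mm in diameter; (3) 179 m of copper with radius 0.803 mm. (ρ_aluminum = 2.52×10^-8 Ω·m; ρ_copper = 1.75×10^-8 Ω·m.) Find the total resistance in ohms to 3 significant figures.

Seg 1: A = π(1.63/2 mm)² = π(8.1500e-04 m)² = 2.087e-06 m²
R_1 = (2.52×10^-8)(657)/(2.087e-06) = 7.934 Ω
Seg 2: A = π(d/2)² = π(7.0000e-04 m)² = 1.539e-06 m²
R_2 = (2.52×10^-8)(714)/(1.539e-06) = 11.69 Ω
Seg 3: A = πr² = π(8.0300e-04 m)² = 2.026e-06 m²
R_3 = (1.75×10^-8)(179)/(2.026e-06) = 1.546 Ω
R_total = R_1 + R_2 + R_3 = 21.2 Ω

21.2 Ω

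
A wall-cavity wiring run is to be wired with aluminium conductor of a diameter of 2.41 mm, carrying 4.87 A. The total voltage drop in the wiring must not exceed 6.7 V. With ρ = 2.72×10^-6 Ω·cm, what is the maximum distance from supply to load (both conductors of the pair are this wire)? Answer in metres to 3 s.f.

ρ = 2.72×10^-6 Ω·cm = 2.72×10^-8 Ω·m
A = π(d/2)² = π(1.2050e-03 m)² = 4.562e-06 m²
L_max = V_max·A/(2·ρI) = (6.7)(4.562e-06)/(2×2.72×10^-8×4.87) = 115 m

115 m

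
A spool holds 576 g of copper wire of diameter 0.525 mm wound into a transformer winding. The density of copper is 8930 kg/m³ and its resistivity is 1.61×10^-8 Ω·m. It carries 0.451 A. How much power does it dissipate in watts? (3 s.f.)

A = π(d/2)² = π(2.6250e-04 m)² = 2.1648e-07 m²
L = m/(density·A) = 0.576/(8930×2.1648e-07) = 298 m
R = ρL/A = (1.61×10^-8)(298)/(2.1648e-07) = 22.16 Ω
P = I²R = (0.451)² × 22.16 = 4.51 W

4.51 W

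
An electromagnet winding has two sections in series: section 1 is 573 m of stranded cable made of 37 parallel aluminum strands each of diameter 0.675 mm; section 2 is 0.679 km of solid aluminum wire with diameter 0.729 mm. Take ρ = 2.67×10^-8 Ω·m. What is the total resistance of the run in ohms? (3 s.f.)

44.6 Ω

Section 1: A_strand = π(3.3750e-04)² = 3.578e-07 m²; R₁ = ρL/(N·A_s) = (2.67×10^-8)(573)/(37×3.578e-07) = 1.155 Ω
Section 2: A = π(d/2)² = π(3.6450e-04 m)² = 4.174e-07 m²
R₂ = (2.67×10^-8)(679)/(4.174e-07) = 43.43 Ω
R = R₁ + R₂ = 44.6 Ω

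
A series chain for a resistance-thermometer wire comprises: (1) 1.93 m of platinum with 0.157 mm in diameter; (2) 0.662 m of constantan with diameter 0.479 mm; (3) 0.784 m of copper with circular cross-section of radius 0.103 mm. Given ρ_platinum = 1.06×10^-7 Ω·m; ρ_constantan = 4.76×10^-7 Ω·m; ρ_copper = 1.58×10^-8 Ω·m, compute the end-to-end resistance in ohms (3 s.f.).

12.7 Ω

Seg 1: A = π(d/2)² = π(7.8500e-05 m)² = 1.936e-08 m²
R_1 = (1.06×10^-7)(1.93)/(1.936e-08) = 10.57 Ω
Seg 2: A = π(d/2)² = π(2.3950e-04 m)² = 1.802e-07 m²
R_2 = (4.76×10^-7)(0.662)/(1.802e-07) = 1.749 Ω
Seg 3: A = πr² = π(1.0300e-04 m)² = 3.333e-08 m²
R_3 = (1.58×10^-8)(0.784)/(3.333e-08) = 0.3717 Ω
R_total = R_1 + R_2 + R_3 = 12.7 Ω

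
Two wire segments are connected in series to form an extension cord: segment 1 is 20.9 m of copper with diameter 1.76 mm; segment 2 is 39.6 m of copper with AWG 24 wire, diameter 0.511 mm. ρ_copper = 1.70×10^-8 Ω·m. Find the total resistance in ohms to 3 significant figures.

3.43 Ω

Segment 1: A = π(d/2)² = π(8.8000e-04 m)² = 2.433e-06 m²
R₁ = ρL/A = (1.70×10^-8)(20.9)/(2.433e-06) = 0.146 Ω
Segment 2: A = π(0.511/2 mm)² = π(2.5550e-04 m)² = 2.051e-07 m²
R₂ = (1.70×10^-8)(39.6)/(2.051e-07) = 3.283 Ω
R = R₁ + R₂ = 3.43 Ω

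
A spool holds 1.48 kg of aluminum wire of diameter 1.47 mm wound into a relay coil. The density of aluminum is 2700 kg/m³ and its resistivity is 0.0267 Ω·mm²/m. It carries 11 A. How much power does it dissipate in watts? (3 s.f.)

615 W

ρ = 0.0267 Ω·mm²/m = 2.67×10^-8 Ω·m
A = π(d/2)² = π(7.3500e-04 m)² = 1.6972e-06 m²
L = m/(density·A) = 1.48/(2700×1.6972e-06) = 323 m
R = ρL/A = (2.67×10^-8)(323)/(1.6972e-06) = 5.081 Ω
P = I²R = (11)² × 5.081 = 615 W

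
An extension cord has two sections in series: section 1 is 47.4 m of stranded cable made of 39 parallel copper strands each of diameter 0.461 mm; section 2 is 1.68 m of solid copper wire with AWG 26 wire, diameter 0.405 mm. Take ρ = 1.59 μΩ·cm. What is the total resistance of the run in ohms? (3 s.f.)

0.323 Ω

ρ = 1.59 μΩ·cm = 1.59×10^-8 Ω·m
Section 1: A_strand = π(2.3050e-04)² = 1.669e-07 m²; R₁ = ρL/(N·A_s) = (1.59×10^-8)(47.4)/(39×1.669e-07) = 0.1158 Ω
Section 2: A = π(0.405/2 mm)² = π(2.0250e-04 m)² = 1.288e-07 m²
R₂ = (1.59×10^-8)(1.68)/(1.288e-07) = 0.2074 Ω
R = R₁ + R₂ = 0.323 Ω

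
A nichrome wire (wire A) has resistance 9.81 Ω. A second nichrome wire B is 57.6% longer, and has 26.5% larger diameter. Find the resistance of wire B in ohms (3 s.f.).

R ∝ L/d², so R_B/R_A = (1 + 57.6/100) × (1 + 26.5/100)⁻²
= 1.576 × 0.6249 = 0.9849
R_B = 0.9849 × 9.81 = 9.66 Ω

9.66 Ω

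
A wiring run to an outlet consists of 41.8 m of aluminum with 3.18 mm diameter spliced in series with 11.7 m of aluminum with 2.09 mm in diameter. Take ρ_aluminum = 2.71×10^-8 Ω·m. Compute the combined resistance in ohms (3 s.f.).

0.235 Ω

Segment 1: A = π(d/2)² = π(1.5900e-03 m)² = 7.942e-06 m²
R₁ = ρL/A = (2.71×10^-8)(41.8)/(7.942e-06) = 0.1426 Ω
Segment 2: A = π(d/2)² = π(1.0450e-03 m)² = 3.431e-06 m²
R₂ = (2.71×10^-8)(11.7)/(3.431e-06) = 0.09242 Ω
R = R₁ + R₂ = 0.235 Ω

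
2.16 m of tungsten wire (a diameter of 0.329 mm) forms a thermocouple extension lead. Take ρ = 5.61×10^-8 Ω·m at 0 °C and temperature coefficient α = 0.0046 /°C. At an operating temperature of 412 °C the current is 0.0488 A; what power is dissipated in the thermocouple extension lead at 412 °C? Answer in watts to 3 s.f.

A = π(d/2)² = π(1.6450e-04 m)² = 8.501e-08 m²
R₍0₎ = ρL/A = (5.61×10^-8)(2.16)/(8.501e-08) = 1.425 Ω
R₍412₎ = R₍0₎(1 + αΔT) = 1.425 × (1 + 0.0046×412) = 4.127 Ω
P = I²R = (0.0488)² × 4.127 = 0.00983 W

0.00983 W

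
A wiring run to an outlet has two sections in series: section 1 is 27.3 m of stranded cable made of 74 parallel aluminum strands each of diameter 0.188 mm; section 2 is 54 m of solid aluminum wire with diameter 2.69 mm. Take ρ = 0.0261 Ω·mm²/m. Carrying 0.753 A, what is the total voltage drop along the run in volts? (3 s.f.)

ρ = 0.0261 Ω·mm²/m = 2.61×10^-8 Ω·m
Section 1: A_strand = π(9.4000e-05)² = 2.776e-08 m²; R₁ = ρL/(N·A_s) = (2.61×10^-8)(27.3)/(74×2.776e-08) = 0.3469 Ω
Section 2: A = π(d/2)² = π(1.3450e-03 m)² = 5.683e-06 m²
R₂ = (2.61×10^-8)(54)/(5.683e-06) = 0.248 Ω
R = R₁ + R₂ = 0.5949 Ω
V = IR = 0.753 × 0.5949 = 0.448 V

0.448 V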